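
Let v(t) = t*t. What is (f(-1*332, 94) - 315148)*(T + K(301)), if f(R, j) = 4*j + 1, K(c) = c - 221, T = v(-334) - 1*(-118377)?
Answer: -72401422023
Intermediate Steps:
v(t) = t²
T = 229933 (T = (-334)² - 1*(-118377) = 111556 + 118377 = 229933)
K(c) = -221 + c
f(R, j) = 1 + 4*j
(f(-1*332, 94) - 315148)*(T + K(301)) = ((1 + 4*94) - 315148)*(229933 + (-221 + 301)) = ((1 + 376) - 315148)*(229933 + 80) = (377 - 315148)*230013 = -314771*230013 = -72401422023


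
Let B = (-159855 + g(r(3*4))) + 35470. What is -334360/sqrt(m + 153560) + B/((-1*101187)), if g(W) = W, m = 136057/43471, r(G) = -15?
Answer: 124400/101187 - 334360*sqrt(290192521797807)/6675542817 ≈ -852.01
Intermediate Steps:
m = 136057/43471 (m = 136057*(1/43471) = 136057/43471 ≈ 3.1298)
B = -124400 (B = (-159855 - 15) + 35470 = -159870 + 35470 = -124400)
-334360/sqrt(m + 153560) + B/((-1*101187)) = -334360/sqrt(136057/43471 + 153560) - 124400/((-1*101187)) = -334360*sqrt(290192521797807)/6675542817 - 124400/(-101187) = -334360*sqrt(290192521797807)/6675542817 - 124400*(-1/101187) = -334360*sqrt(290192521797807)/6675542817 + 124400/101187 = 124400/101187 - 334360*sqrt(290192521797807)/6675542817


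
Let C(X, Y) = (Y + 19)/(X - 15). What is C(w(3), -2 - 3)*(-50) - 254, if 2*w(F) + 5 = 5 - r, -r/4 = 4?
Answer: -154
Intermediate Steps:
r = -16 (r = -4*4 = -16)
w(F) = 8 (w(F) = -5/2 + (5 - 1*(-16))/2 = -5/2 + (5 + 16)/2 = -5/2 + (1/2)*21 = -5/2 + 21/2 = 8)
C(X, Y) = (19 + Y)/(-15 + X)
C(w(3), -2 - 3)*(-50) - 254 = ((19 + (-2 - 3))/(-15 + 8))*(-50) - 254 = ((19 - 5)/(-7))*(-50) - 254 = -1/7*14*(-50) - 254 = -2*(-50) - 254 = 100 - 254 = -154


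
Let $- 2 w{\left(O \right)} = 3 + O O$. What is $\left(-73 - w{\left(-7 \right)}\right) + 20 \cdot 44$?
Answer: $833$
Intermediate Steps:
$w{\left(O \right)} = - \frac{3}{2} - \frac{O^{2}}{2}$ ($w{\left(O \right)} = - \frac{3 + O O}{2} = - \frac{3 + O^{2}}{2} = - \frac{3}{2} - \frac{O^{2}}{2}$)
$\left(-73 - w{\left(-7 \right)}\right) + 20 \cdot 44 = \left(-73 - \left(- \frac{3}{2} - \frac{\left(-7\right)^{2}}{2}\right)\right) + 20 \cdot 44 = \left(-73 - \left(- \frac{3}{2} - \frac{49}{2}\right)\right) + 880 = \left(-73 - -26\right) + 880 = \left(-73 + 26\right) + 880 = -47 + 880 = 833$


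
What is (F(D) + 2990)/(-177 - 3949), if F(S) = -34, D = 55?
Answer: -1478/2063 ≈ -0.71643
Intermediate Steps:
(F(D) + 2990)/(-177 - 3949) = (-34 + 2990)/(-177 - 3949) = 2956/(-4126) = 2956*(-1/4126) = -1478/2063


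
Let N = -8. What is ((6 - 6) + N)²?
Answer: 64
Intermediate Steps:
((6 - 6) + N)² = ((6 - 6) - 8)² = (0 - 8)² = (-8)² = 64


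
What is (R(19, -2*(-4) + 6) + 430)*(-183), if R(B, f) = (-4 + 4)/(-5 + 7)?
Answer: -78690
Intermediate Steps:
R(B, f) = 0 (R(B, f) = 0/2 = 0*(½) = 0)
(R(19, -2*(-4) + 6) + 430)*(-183) = (0 + 430)*(-183) = 430*(-183) = -78690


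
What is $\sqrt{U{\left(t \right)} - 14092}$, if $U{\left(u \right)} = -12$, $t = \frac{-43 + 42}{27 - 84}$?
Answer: $2 i \sqrt{3526} \approx 118.76 i$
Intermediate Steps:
$t = \frac{1}{57}$ ($t = - \frac{1}{-57} = \left(-1\right) \left(- \frac{1}{57}\right) = \frac{1}{57} \approx 0.017544$)
$\sqrt{U{\left(t \right)} - 14092} = \sqrt{-12 - 14092} = \sqrt{-14104} = 2 i \sqrt{3526}$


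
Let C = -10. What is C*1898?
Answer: -18980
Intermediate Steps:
C*1898 = -10*1898 = -18980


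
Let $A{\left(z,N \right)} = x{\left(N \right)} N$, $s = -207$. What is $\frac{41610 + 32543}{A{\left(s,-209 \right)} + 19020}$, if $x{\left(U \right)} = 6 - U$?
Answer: $- \frac{74153}{25915} \approx -2.8614$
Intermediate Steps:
$A{\left(z,N \right)} = N \left(6 - N\right)$ ($A{\left(z,N \right)} = \left(6 - N\right) N = N \left(6 - N\right)$)
$\frac{41610 + 32543}{A{\left(s,-209 \right)} + 19020} = \frac{41610 + 32543}{- 209 \left(6 - -209\right) + 19020} = \frac{74153}{- 209 \left(6 + 209\right) + 19020} = \frac{74153}{\left(-209\right) 215 + 19020} = \frac{74153}{-44935 + 19020} = \frac{74153}{-25915} = 74153 \left(- \frac{1}{25915}\right) = - \frac{74153}{25915}$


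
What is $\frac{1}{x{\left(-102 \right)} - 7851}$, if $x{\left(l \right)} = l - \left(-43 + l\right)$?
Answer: $- \frac{1}{7808} \approx -0.00012807$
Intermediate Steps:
$x{\left(l \right)} = 43$
$\frac{1}{x{\left(-102 \right)} - 7851} = \frac{1}{43 - 7851} = \frac{1}{-7808} = - \frac{1}{7808}$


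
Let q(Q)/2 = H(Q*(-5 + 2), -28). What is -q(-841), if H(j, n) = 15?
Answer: -30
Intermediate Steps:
q(Q) = 30 (q(Q) = 2*15 = 30)
-q(-841) = -1*30 = -30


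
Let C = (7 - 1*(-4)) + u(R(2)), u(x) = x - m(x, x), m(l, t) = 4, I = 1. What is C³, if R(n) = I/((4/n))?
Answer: 3375/8 ≈ 421.88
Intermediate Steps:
R(n) = n/4 (R(n) = 1/(4/n) = 1*(n/4) = n/4)
u(x) = -4 + x (u(x) = x - 1*4 = x - 4 = -4 + x)
C = 15/2 (C = (7 - 1*(-4)) + (-4 + (¼)*2) = (7 + 4) + (-4 + ½) = 11 - 7/2 = 15/2 ≈ 7.5000)
C³ = (15/2)³ = 3375/8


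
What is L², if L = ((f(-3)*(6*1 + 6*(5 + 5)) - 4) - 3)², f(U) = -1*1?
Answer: 28398241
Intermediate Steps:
f(U) = -1
L = 5329 (L = ((-(6*1 + 6*(5 + 5)) - 4) - 3)² = ((-(6 + 6*10) - 4) - 3)² = ((-(6 + 60) - 4) - 3)² = ((-1*66 - 4) - 3)² = ((-66 - 4) - 3)² = (-70 - 3)² = (-73)² = 5329)
L² = 5329² = 28398241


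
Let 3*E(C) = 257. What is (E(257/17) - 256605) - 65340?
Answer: -965578/3 ≈ -3.2186e+5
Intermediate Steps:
E(C) = 257/3 (E(C) = (⅓)*257 = 257/3)
(E(257/17) - 256605) - 65340 = (257/3 - 256605) - 65340 = -769558/3 - 65340 = -965578/3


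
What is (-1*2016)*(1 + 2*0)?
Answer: -2016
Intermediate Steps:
(-1*2016)*(1 + 2*0) = -2016*(1 + 0) = -2016*1 = -2016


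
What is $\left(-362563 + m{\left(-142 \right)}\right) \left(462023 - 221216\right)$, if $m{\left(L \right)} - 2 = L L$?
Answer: $-82451594379$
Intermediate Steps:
$m{\left(L \right)} = 2 + L^{2}$ ($m{\left(L \right)} = 2 + L L = 2 + L^{2}$)
$\left(-362563 + m{\left(-142 \right)}\right) \left(462023 - 221216\right) = \left(-362563 + \left(2 + \left(-142\right)^{2}\right)\right) \left(462023 - 221216\right) = \left(-362563 + \left(2 + 20164\right)\right) 240807 = \left(-362563 + 20166\right) 240807 = \left(-342397\right) 240807 = -82451594379$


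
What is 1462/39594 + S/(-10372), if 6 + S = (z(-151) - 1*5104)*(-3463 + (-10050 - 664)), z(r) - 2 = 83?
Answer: -1408635223597/205334484 ≈ -6860.2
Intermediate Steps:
z(r) = 85 (z(r) = 2 + 83 = 85)
S = 71154357 (S = -6 + (85 - 1*5104)*(-3463 + (-10050 - 664)) = -6 + (85 - 5104)*(-3463 - 10714) = -6 - 5019*(-14177) = -6 + 71154363 = 71154357)
1462/39594 + S/(-10372) = 1462/39594 + 71154357/(-10372) = 1462*(1/39594) + 71154357*(-1/10372) = 731/19797 - 71154357/10372 = -1408635223597/205334484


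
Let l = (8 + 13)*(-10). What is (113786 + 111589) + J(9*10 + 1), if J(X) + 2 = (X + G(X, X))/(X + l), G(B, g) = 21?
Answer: 3831325/17 ≈ 2.2537e+5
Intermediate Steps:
l = -210 (l = 21*(-10) = -210)
J(X) = -2 + (21 + X)/(-210 + X) (J(X) = -2 + (X + 21)/(X - 210) = -2 + (21 + X)/(-210 + X))
(113786 + 111589) + J(9*10 + 1) = (113786 + 111589) + (441 - (9*10 + 1))/(-210 + (9*10 + 1)) = 225375 + (441 - (90 + 1))/(-210 + (90 + 1)) = 225375 + (441 - 1*91)/(-210 + 91) = 225375 + (441 - 91)/(-119) = 225375 - 1/119*350 = 225375 - 50/17 = 3831325/17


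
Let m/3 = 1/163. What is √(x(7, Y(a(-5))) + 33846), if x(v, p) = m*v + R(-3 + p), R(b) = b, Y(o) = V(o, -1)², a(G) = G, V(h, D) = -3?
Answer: √899417211/163 ≈ 183.99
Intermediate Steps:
m = 3/163 ≈ 0.018405
Y(o) = 9 (Y(o) = (-3)² = 9)
x(v, p) = -3 + p + 3*v/163 (x(v, p) = 3*v/163 + (-3 + p) = -3 + p + 3*v/163)
√(x(7, Y(a(-5))) + 33846) = √((-3 + 9 + (3/163)*7) + 33846) = √((-3 + 9 + 21/163) + 33846) = √(999/163 + 33846) = √(5517897/163) = √899417211/163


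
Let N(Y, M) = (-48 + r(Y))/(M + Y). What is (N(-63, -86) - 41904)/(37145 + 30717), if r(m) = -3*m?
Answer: -6243837/10111438 ≈ -0.61750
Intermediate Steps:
N(Y, M) = (-48 - 3*Y)/(M + Y)
(N(-63, -86) - 41904)/(37145 + 30717) = (3*(-16 - 1*(-63))/(-86 - 63) - 41904)/(37145 + 30717) = (3*(-16 + 63)/(-149) - 41904)/67862 = (3*(-1/149)*47 - 41904)*(1/67862) = (-141/149 - 41904)*(1/67862) = -6243837/149*1/67862 = -6243837/10111438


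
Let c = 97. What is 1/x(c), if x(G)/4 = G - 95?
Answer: ⅛ ≈ 0.12500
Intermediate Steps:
x(G) = -380 + 4*G (x(G) = 4*(G - 95) = 4*(-95 + G) = -380 + 4*G)
1/x(c) = 1/(-380 + 4*97) = 1/(-380 + 388) = 1/8 = ⅛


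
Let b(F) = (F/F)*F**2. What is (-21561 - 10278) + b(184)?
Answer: 2017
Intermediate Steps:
b(F) = F**2 (b(F) = 1*F**2 = F**2)
(-21561 - 10278) + b(184) = (-21561 - 10278) + 184**2 = -31839 + 33856 = 2017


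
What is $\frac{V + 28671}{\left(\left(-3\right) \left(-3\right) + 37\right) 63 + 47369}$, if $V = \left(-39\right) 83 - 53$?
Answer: $\frac{25381}{50267} \approx 0.50492$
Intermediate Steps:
$V = -3290$ ($V = -3237 - 53 = -3290$)
$\frac{V + 28671}{\left(\left(-3\right) \left(-3\right) + 37\right) 63 + 47369} = \frac{-3290 + 28671}{\left(\left(-3\right) \left(-3\right) + 37\right) 63 + 47369} = \frac{25381}{\left(9 + 37\right) 63 + 47369} = \frac{25381}{46 \cdot 63 + 47369} = \frac{25381}{2898 + 47369} = \frac{25381}{50267}$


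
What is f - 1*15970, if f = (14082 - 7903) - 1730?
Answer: -11521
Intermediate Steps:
f = 4449 (f = 6179 - 1730 = 4449)
f - 1*15970 = 4449 - 1*15970 = 4449 - 15970 = -11521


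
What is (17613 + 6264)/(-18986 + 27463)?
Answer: 3411/1211 ≈ 2.8167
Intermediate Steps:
(17613 + 6264)/(-18986 + 27463) = 23877/8477 = 23877*(1/8477) = 3411/1211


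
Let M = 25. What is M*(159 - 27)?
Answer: 3300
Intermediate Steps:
M*(159 - 27) = 25*(159 - 27) = 25*132 = 3300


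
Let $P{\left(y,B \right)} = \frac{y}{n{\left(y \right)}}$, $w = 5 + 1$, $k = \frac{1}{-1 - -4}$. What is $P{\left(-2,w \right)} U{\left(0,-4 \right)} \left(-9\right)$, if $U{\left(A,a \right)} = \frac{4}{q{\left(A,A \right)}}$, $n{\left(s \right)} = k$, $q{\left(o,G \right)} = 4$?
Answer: $54$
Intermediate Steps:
$k = \frac{1}{3}$ ($k = \frac{1}{-1 + 4} = \frac{1}{3} \approx 0.33333$)
$w = 6$
$n{\left(s \right)} = \frac{1}{3}$
$P{\left(y,B \right)} = 3 y$ ($P{\left(y,B \right)} = y \frac{1}{\frac{1}{3}} = y 3 = 3 y$)
$U{\left(A,a \right)} = 1$ ($U{\left(A,a \right)} = \frac{4}{4} = 4 \cdot \frac{1}{4} = 1$)
$P{\left(-2,w \right)} U{\left(0,-4 \right)} \left(-9\right) = 3 \left(-2\right) 1 \left(-9\right) = \left(-6\right) 1 \left(-9\right) = \left(-6\right) \left(-9\right) = 54$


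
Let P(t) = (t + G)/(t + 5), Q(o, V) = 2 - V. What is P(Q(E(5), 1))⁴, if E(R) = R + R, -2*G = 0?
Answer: 1/1296 ≈ 0.00077160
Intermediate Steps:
G = 0 (G = -½*0 = 0)
E(R) = 2*R
P(t) = t/(5 + t) (P(t) = (t + 0)/(t + 5) = t/(5 + t))
P(Q(E(5), 1))⁴ = ((2 - 1*1)/(5 + (2 - 1*1)))⁴ = ((2 - 1)/(5 + (2 - 1)))⁴ = (1/(5 + 1))⁴ = (1/6)⁴ = (1*(⅙))⁴ = (⅙)⁴ = 1/1296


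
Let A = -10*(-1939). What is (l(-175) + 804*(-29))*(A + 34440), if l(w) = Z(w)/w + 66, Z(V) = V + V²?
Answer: -1260913920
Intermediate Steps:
l(w) = 67 + w (l(w) = (w*(1 + w))/w + 66 = (1 + w) + 66 = 67 + w)
A = 19390
(l(-175) + 804*(-29))*(A + 34440) = ((67 - 175) + 804*(-29))*(19390 + 34440) = (-108 - 23316)*53830 = -23424*53830 = -1260913920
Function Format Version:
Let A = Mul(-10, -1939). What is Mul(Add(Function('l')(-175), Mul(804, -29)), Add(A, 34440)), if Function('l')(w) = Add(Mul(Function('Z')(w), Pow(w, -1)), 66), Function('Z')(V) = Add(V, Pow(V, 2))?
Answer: -1260913920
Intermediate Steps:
Function('l')(w) = Add(67, w) (Function('l')(w) = Add(Mul(Mul(w, Add(1, w)), Pow(w, -1)), 66) = Add(Add(1, w), 66) = Add(67, w))
A = 19390
Mul(Add(Function('l')(-175), Mul(804, -29)), Add(A, 34440)) = Mul(Add(Add(67, -175), Mul(804, -29)), Add(19390, 34440)) = Mul(Add(-108, -23316), 53830) = Mul(-23424, 53830) = -1260913920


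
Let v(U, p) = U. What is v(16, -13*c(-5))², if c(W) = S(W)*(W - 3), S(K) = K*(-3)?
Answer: 256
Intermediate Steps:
S(K) = -3*K
c(W) = -3*W*(-3 + W) (c(W) = (-3*W)*(W - 3) = (-3*W)*(-3 + W) = -3*W*(-3 + W))
v(16, -13*c(-5))² = 16² = 256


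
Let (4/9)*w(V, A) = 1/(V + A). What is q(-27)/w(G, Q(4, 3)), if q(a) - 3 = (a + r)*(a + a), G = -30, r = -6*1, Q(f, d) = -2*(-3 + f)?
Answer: -76160/3 ≈ -25387.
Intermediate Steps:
Q(f, d) = 6 - 2*f
r = -6
w(V, A) = 9/(4*(A + V)) (w(V, A) = 9/(4*(V + A)) = 9/(4*(A + V)))
q(a) = 3 + 2*a*(-6 + a) (q(a) = 3 + (a - 6)*(a + a) = 3 + (-6 + a)*(2*a) = 3 + 2*a*(-6 + a))
q(-27)/w(G, Q(4, 3)) = (3 - 12*(-27) + 2*(-27)²)/((9/(4*((6 - 2*4) - 30)))) = (3 + 324 + 2*729)/((9/(4*((6 - 8) - 30)))) = (3 + 324 + 1458)/((9/(4*(-2 - 30)))) = 1785/(((9/4)/(-32))) = 1785/(((9/4)*(-1/32))) = 1785/(-9/128) = 1785*(-128/9) = -76160/3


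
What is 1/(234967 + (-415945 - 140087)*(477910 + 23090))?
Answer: -1/278571797033 ≈ -3.5897e-12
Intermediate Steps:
1/(234967 + (-415945 - 140087)*(477910 + 23090)) = 1/(234967 - 556032*501000) = 1/(234967 - 278572032000) = 1/(-278571797033) = -1/278571797033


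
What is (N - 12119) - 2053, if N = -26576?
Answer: -40748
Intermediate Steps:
(N - 12119) - 2053 = (-26576 - 12119) - 2053 = -38695 - 2053 = -40748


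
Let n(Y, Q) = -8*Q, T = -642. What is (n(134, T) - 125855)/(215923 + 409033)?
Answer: -120719/624956 ≈ -0.19316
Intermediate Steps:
(n(134, T) - 125855)/(215923 + 409033) = (-8*(-642) - 125855)/(215923 + 409033) = (5136 - 125855)/624956 = -120719*1/624956 = -120719/624956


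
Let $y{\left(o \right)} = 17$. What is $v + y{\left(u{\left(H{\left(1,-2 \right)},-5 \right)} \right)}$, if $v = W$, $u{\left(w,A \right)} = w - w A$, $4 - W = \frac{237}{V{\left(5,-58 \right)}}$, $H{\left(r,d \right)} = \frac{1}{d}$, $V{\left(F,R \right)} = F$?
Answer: $- \frac{132}{5} \approx -26.4$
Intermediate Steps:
$W = - \frac{217}{5}$ ($W = 4 - \frac{237}{5} = - \frac{217}{5} \approx -43.4$)
$u{\left(w,A \right)} = w - A w$
$v = - \frac{217}{5} \approx -43.4$
$v + y{\left(u{\left(H{\left(1,-2 \right)},-5 \right)} \right)} = - \frac{217}{5} + 17 = - \frac{132}{5}$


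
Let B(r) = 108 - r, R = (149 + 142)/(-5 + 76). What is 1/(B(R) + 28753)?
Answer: 71/2048840 ≈ 3.4654e-5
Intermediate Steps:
R = 291/71 ≈ 4.0986
1/(B(R) + 28753) = 1/((108 - 1*291/71) + 28753) = 1/((108 - 291/71) + 28753) = 1/(7377/71 + 28753) = 1/(2048840/71) = 71/2048840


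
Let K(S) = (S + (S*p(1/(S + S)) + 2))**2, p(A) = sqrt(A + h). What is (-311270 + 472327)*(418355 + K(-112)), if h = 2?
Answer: 73359369759 + 70865080*sqrt(6258) ≈ 7.8965e+10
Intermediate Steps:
p(A) = sqrt(2 + A) (p(A) = sqrt(A + 2) = sqrt(2 + A))
K(S) = (2 + S + S*sqrt(2 + 1/(2*S)))**2 (K(S) = (S + (S*sqrt(2 + 1/(S + S)) + 2))**2 = (S + (S*sqrt(2 + 1/(2*S)) + 2))**2 = (S + (2 + S*sqrt(2 + 1/(2*S))))**2 = (2 + S + S*sqrt(2 + 1/(2*S)))**2)
(-311270 + 472327)*(418355 + K(-112)) = (-311270 + 472327)*(418355 + (4 + 2*(-112) - 112*sqrt(2)*sqrt(4 + 1/(-112)))**2/4) = 161057*(418355 + (4 - 224 - 112*sqrt(2)*sqrt(4 - 1/112))**2/4) = 161057*(418355 + (4 - 224 - 112*sqrt(2)*sqrt(447/112))**2/4) = 161057*(418355 + (4 - 224 - 112*sqrt(2)*sqrt(3129)/28)**2/4) = 161057*(418355 + (4 - 224 - 4*sqrt(6258))**2/4) = 161057*(418355 + (-220 - 4*sqrt(6258))**2/4) = 67379001235 + 161057*(-220 - 4*sqrt(6258))**2/4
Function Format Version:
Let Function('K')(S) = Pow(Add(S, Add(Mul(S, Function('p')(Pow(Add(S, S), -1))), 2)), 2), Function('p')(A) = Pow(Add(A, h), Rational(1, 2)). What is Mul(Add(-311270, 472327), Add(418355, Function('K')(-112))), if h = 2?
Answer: Add(73359369759, Mul(70865080, Pow(6258, Rational(1, 2)))) ≈ 7.8965e+10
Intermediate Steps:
Function('p')(A) = Pow(Add(2, A), Rational(1, 2)) (Function('p')(A) = Pow(Add(A, 2), Rational(1, 2)) = Pow(Add(2, A), Rational(1, 2)))
Function('K')(S) = Pow(Add(2, S, Mul(S, Pow(Add(2, Mul(Rational(1, 2), Pow(S, -1))), Rational(1, 2)))), 2) (Function('K')(S) = Pow(Add(S, Add(Mul(S, Pow(Add(2, Pow(Add(S, S), -1)), Rational(1, 2))), 2)), 2) = Pow(Add(S, Add(Mul(S, Pow(Add(2, Pow(Mul(2, S), -1)), Rational(1, 2))), 2)), 2) = Pow(Add(S, Add(Mul(S, Pow(Add(2, Mul(Rational(1, 2), Pow(S, -1))), Rational(1, 2))), 2)), 2) = Pow(Add(S, Add(2, Mul(S, Pow(Add(2, Mul(Rational(1, 2), Pow(S, -1))), Rational(1, 2))))), 2) = Pow(Add(2, S, Mul(S, Pow(Add(2, Mul(Rational(1, 2), Pow(S, -1))), Rational(1, 2)))), 2))
Mul(Add(-311270, 472327), Add(418355, Function('K')(-112))) = Mul(Add(-311270, 472327), Add(418355, Mul(Rational(1, 4), Pow(Add(4, Mul(2, -112), Mul(-112, Pow(2, Rational(1, 2)), Pow(Add(4, Pow(-112, -1)), Rational(1, 2)))), 2)))) = Mul(161057, Add(418355, Mul(Rational(1, 4), Pow(Add(4, -224, Mul(-112, Pow(2, Rational(1, 2)), Pow(Add(4, Rational(-1, 112)), Rational(1, 2)))), 2)))) = Mul(161057, Add(418355, Mul(Rational(1, 4), Pow(Add(4, -224, Mul(-112, Pow(2, Rational(1, 2)), Pow(Rational(447, 112), Rational(1, 2)))), 2)))) = Mul(161057, Add(418355, Mul(Rational(1, 4), Pow(Add(4, -224, Mul(-112, Pow(2, Rational(1, 2)), Mul(Rational(1, 28), Pow(3129, Rational(1, 2))))), 2)))) = Mul(161057, Add(418355, Mul(Rational(1, 4), Pow(Add(4, -224, Mul(-4, Pow(6258, Rational(1, 2)))), 2)))) = Mul(161057, Add(418355, Mul(Rational(1, 4), Pow(Add(-220, Mul(-4, Pow(6258, Rational(1, 2)))), 2)))) = Add(67379001235, Mul(Rational(161057, 4), Pow(Add(-220, Mul(-4, Pow(6258, Rational(1, 2)))), 2)))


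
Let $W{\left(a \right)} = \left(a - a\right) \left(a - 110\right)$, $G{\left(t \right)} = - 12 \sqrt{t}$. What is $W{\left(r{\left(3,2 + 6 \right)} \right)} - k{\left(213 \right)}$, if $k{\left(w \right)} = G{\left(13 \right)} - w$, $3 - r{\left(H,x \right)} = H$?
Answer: $213 + 12 \sqrt{13} \approx 256.27$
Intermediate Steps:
$r{\left(H,x \right)} = 3 - H$
$k{\left(w \right)} = - w - 12 \sqrt{13}$ ($k{\left(w \right)} = - 12 \sqrt{13} - w = - w - 12 \sqrt{13}$)
$W{\left(a \right)} = 0$ ($W{\left(a \right)} = 0 \left(-110 + a\right) = 0$)
$W{\left(r{\left(3,2 + 6 \right)} \right)} - k{\left(213 \right)} = 0 - \left(\left(-1\right) 213 - 12 \sqrt{13}\right) = 0 - \left(-213 - 12 \sqrt{13}\right) = 0 + \left(213 + 12 \sqrt{13}\right) = 213 + 12 \sqrt{13}$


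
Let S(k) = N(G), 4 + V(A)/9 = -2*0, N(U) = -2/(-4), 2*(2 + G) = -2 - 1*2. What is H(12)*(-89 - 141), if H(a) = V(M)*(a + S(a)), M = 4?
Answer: 103500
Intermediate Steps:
G = -4 (G = -2 + (-2 - 1*2)/2 = -2 + (-2 - 2)/2 = -2 + (½)*(-4) = -2 - 2 = -4)
N(U) = ½ (N(U) = -2*(-¼) = ½)
V(A) = -36 (V(A) = -36 + 9*(-2*0) = -36 + 9*0 = -36 + 0 = -36)
S(k) = ½
H(a) = -18 - 36*a (H(a) = -36*(a + ½) = -36*(½ + a) = -18 - 36*a)
H(12)*(-89 - 141) = (-18 - 36*12)*(-89 - 141) = (-18 - 432)*(-230) = -450*(-230) = 103500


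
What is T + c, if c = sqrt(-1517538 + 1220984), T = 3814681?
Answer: 3814681 + I*sqrt(296554) ≈ 3.8147e+6 + 544.57*I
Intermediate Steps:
c = I*sqrt(296554) (c = sqrt(-296554) = I*sqrt(296554) ≈ 544.57*I)
T + c = 3814681 + I*sqrt(296554)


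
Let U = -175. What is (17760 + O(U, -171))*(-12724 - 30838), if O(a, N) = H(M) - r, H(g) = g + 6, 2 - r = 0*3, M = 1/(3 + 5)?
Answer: -3095363253/4 ≈ -7.7384e+8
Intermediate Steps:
M = ⅛ (M = 1/8 = ⅛ ≈ 0.12500)
r = 2 (r = 2 - 0*3 = 2 - 1*0 = 2 + 0 = 2)
H(g) = 6 + g
O(a, N) = 33/8 (O(a, N) = (6 + ⅛) - 1*2 = 49/8 - 2 = 33/8)
(17760 + O(U, -171))*(-12724 - 30838) = (17760 + 33/8)*(-12724 - 30838) = (142113/8)*(-43562) = -3095363253/4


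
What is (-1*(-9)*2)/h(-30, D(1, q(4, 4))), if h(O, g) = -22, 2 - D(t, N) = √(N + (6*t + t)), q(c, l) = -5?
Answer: -9/11 ≈ -0.81818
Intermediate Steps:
D(t, N) = 2 - √(N + 7*t) (D(t, N) = 2 - √(N + (6*t + t)) = 2 - √(N + 7*t))
(-1*(-9)*2)/h(-30, D(1, q(4, 4))) = (-1*(-9)*2)/(-22) = (9*2)*(-1/22) = 18*(-1/22) = -9/11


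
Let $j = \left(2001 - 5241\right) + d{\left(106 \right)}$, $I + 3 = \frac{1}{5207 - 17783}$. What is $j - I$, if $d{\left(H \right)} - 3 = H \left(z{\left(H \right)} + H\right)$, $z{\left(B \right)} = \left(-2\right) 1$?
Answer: $\frac{97967041}{12576} \approx 7790.0$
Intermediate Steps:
$z{\left(B \right)} = -2$
$d{\left(H \right)} = 3 + H \left(-2 + H\right)$
$I = - \frac{37729}{12576}$ ($I = -3 + \frac{1}{5207 - 17783} = -3 + \frac{1}{-12576} = -3 - \frac{1}{12576} = - \frac{37729}{12576} \approx -3.0001$)
$j = 7787$ ($j = \left(2001 - 5241\right) + \left(3 + 106^{2} - 212\right) = -3240 + \left(3 + 11236 - 212\right) = -3240 + 11027 = 7787$)
$j - I = 7787 - - \frac{37729}{12576} = 7787 + \frac{37729}{12576} = \frac{97967041}{12576}$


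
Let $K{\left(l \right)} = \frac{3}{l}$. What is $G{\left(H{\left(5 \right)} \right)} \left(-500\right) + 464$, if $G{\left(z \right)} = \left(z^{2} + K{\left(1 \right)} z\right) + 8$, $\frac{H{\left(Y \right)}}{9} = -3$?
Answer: $-327536$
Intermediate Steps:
$H{\left(Y \right)} = -27$ ($H{\left(Y \right)} = 9 \left(-3\right) = -27$)
$G{\left(z \right)} = 8 + z^{2} + 3 z$ ($G{\left(z \right)} = \left(z^{2} + \frac{3}{1} z\right) + 8 = \left(z^{2} + 3 \cdot 1 z\right) + 8 = \left(z^{2} + 3 z\right) + 8 = 8 + z^{2} + 3 z$)
$G{\left(H{\left(5 \right)} \right)} \left(-500\right) + 464 = \left(8 + \left(-27\right)^{2} + 3 \left(-27\right)\right) \left(-500\right) + 464 = \left(8 + 729 - 81\right) \left(-500\right) + 464 = 656 \left(-500\right) + 464 = -328000 + 464 = -327536$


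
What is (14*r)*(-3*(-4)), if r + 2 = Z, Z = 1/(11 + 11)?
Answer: -3612/11 ≈ -328.36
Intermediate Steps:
Z = 1/22 ≈ 0.045455
r = -43/22 (r = -2 + 1/22 = -43/22 ≈ -1.9545)
(14*r)*(-3*(-4)) = (14*(-43/22))*(-3*(-4)) = -301/11*12 = -3612/11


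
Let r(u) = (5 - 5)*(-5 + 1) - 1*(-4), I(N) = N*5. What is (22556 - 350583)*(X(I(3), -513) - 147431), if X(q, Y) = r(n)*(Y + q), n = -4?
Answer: 49014778421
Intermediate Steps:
I(N) = 5*N
r(u) = 4 (r(u) = 0*(-4) + 4 = 0 + 4 = 4)
X(q, Y) = 4*Y + 4*q (X(q, Y) = 4*(Y + q) = 4*Y + 4*q)
(22556 - 350583)*(X(I(3), -513) - 147431) = (22556 - 350583)*((4*(-513) + 4*(5*3)) - 147431) = -328027*((-2052 + 4*15) - 147431) = -328027*((-2052 + 60) - 147431) = -328027*(-1992 - 147431) = -328027*(-149423) = 49014778421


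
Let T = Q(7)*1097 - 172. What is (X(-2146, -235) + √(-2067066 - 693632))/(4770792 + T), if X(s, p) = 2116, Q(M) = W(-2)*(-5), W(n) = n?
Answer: 1058/2390795 + I*√2760698/4781590 ≈ 0.00044253 + 0.00034749*I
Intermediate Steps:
Q(M) = 10 (Q(M) = -2*(-5) = 10)
T = 10798 (T = 10*1097 - 172 = 10970 - 172 = 10798)
(X(-2146, -235) + √(-2067066 - 693632))/(4770792 + T) = (2116 + √(-2067066 - 693632))/(4770792 + 10798) = (2116 + √(-2760698))/4781590 = (2116 + I*√2760698)*(1/4781590) = 1058/2390795 + I*√2760698/4781590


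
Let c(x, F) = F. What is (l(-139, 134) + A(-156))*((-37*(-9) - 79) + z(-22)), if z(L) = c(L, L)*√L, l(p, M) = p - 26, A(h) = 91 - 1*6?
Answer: -20320 + 1760*I*√22 ≈ -20320.0 + 8255.1*I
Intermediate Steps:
A(h) = 85 (A(h) = 91 - 6 = 85)
l(p, M) = -26 + p
z(L) = L^(3/2) (z(L) = L*√L = L^(3/2))
(l(-139, 134) + A(-156))*((-37*(-9) - 79) + z(-22)) = ((-26 - 139) + 85)*((-37*(-9) - 79) + (-22)^(3/2)) = (-165 + 85)*((333 - 79) - 22*I*√22) = -80*(254 - 22*I*√22) = -20320 + 1760*I*√22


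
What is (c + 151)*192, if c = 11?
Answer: 31104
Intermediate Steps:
(c + 151)*192 = (11 + 151)*192 = 162*192 = 31104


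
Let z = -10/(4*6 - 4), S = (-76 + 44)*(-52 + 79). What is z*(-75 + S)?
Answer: 939/2 ≈ 469.50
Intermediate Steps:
S = -864 (S = -32*27 = -864)
z = -½ (z = -10/(24 - 4) = -10/20 = -10*1/20 = -½ ≈ -0.50000)
z*(-75 + S) = -(-75 - 864)/2 = -½*(-939) = 939/2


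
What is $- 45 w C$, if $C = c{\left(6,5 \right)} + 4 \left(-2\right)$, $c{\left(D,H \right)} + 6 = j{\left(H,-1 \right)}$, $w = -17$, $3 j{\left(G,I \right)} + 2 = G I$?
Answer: $-12495$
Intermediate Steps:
$j{\left(G,I \right)} = - \frac{2}{3} + \frac{G I}{3}$
$c{\left(D,H \right)} = - \frac{20}{3} - \frac{H}{3}$ ($c{\left(D,H \right)} = -6 + \left(- \frac{2}{3} + \frac{1}{3} H \left(-1\right)\right) = -6 - \left(\frac{2}{3} + \frac{H}{3}\right) = - \frac{20}{3} - \frac{H}{3}$)
$C = - \frac{49}{3}$ ($C = \left(- \frac{20}{3} - \frac{5}{3}\right) + 4 \left(-2\right) = \left(- \frac{20}{3} - \frac{5}{3}\right) - 8 = - \frac{25}{3} - 8 = - \frac{49}{3} \approx -16.333$)
$- 45 w C = \left(-45\right) \left(-17\right) \left(- \frac{49}{3}\right) = 765 \left(- \frac{49}{3}\right) = -12495$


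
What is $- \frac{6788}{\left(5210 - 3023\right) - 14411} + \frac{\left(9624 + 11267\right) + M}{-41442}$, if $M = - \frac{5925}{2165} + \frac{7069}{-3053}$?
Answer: $\frac{1432027112519}{27903424526608} \approx 0.051321$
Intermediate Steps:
$M = - \frac{6678682}{1321949}$ ($M = \left(-5925\right) \frac{1}{2165} + 7069 \left(- \frac{1}{3053}\right) = - \frac{1185}{433} - \frac{7069}{3053} = - \frac{6678682}{1321949} \approx -5.0521$)
$- \frac{6788}{\left(5210 - 3023\right) - 14411} + \frac{\left(9624 + 11267\right) + M}{-41442} = - \frac{6788}{\left(5210 - 3023\right) - 14411} + \frac{\left(9624 + 11267\right) - \frac{6678682}{1321949}}{-41442} = - \frac{6788}{2187 - 14411} + \left(20891 - \frac{6678682}{1321949}\right) \left(- \frac{1}{41442}\right) = - \frac{6788}{-12224} + \frac{27610157877}{1321949} \left(- \frac{1}{41442}\right) = \left(-6788\right) \left(- \frac{1}{12224}\right) - \frac{9203385959}{18261403486} = \frac{1697}{3056} - \frac{9203385959}{18261403486} = \frac{1432027112519}{27903424526608}$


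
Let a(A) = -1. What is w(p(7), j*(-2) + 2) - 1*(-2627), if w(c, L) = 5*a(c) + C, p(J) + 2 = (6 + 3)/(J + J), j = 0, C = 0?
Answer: 2622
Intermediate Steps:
p(J) = -2 + 9/(2*J) (p(J) = -2 + (6 + 3)/(J + J) = -2 + 9/((2*J)) = -2 + 9*(1/(2*J)) = -2 + 9/(2*J))
w(c, L) = -5 (w(c, L) = 5*(-1) + 0 = -5 + 0 = -5)
w(p(7), j*(-2) + 2) - 1*(-2627) = -5 - 1*(-2627) = -5 + 2627 = 2622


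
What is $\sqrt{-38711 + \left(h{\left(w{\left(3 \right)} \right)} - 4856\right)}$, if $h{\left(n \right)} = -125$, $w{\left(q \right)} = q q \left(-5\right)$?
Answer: $2 i \sqrt{10923} \approx 209.03 i$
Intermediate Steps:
$w{\left(q \right)} = - 5 q^{2}$ ($w{\left(q \right)} = q^{2} \left(-5\right) = - 5 q^{2}$)
$\sqrt{-38711 + \left(h{\left(w{\left(3 \right)} \right)} - 4856\right)} = \sqrt{-38711 - 4981} = \sqrt{-43692} = 2 i \sqrt{10923}$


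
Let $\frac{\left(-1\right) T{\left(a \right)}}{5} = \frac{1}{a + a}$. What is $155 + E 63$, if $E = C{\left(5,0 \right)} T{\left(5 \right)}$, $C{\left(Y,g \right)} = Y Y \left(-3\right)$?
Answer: $\frac{5035}{2} \approx 2517.5$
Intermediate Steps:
$C{\left(Y,g \right)} = - 3 Y^{2}$ ($C{\left(Y,g \right)} = Y^{2} \left(-3\right) = - 3 Y^{2}$)
$T{\left(a \right)} = - \frac{5}{2 a}$ ($T{\left(a \right)} = - \frac{5}{a + a} = - \frac{5}{2 a}$)
$E = \frac{75}{2}$ ($E = - 3 \cdot 5^{2} \left(- \frac{5}{2 \cdot 5}\right) = \left(-3\right) 25 \left(\left(- \frac{5}{2}\right) \frac{1}{5}\right) = \left(-75\right) \left(- \frac{1}{2}\right) = \frac{75}{2} \approx 37.5$)
$155 + E 63 = 155 + \frac{75}{2} \cdot 63 = 155 + \frac{4725}{2} = \frac{5035}{2}$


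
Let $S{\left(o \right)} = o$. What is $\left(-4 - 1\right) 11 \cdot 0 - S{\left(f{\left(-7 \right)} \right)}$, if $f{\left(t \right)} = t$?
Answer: $7$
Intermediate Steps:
$\left(-4 - 1\right) 11 \cdot 0 - S{\left(f{\left(-7 \right)} \right)} = \left(-4 - 1\right) 11 \cdot 0 - -7 = \left(-5\right) 11 \cdot 0 + 7 = \left(-55\right) 0 + 7 = 0 + 7 = 7$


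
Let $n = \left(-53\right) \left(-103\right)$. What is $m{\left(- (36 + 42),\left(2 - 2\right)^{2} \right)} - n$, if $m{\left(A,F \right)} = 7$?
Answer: $-5452$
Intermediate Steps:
$n = 5459$
$m{\left(- (36 + 42),\left(2 - 2\right)^{2} \right)} - n = 7 - 5459 = -5452$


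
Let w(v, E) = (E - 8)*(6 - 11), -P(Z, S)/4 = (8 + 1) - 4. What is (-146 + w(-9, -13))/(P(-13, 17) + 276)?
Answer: -41/256 ≈ -0.16016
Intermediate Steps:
P(Z, S) = -20 (P(Z, S) = -4*((8 + 1) - 4) = -4*(9 - 4) = -4*5 = -20)
w(v, E) = 40 - 5*E (w(v, E) = (-8 + E)*(-5) = 40 - 5*E)
(-146 + w(-9, -13))/(P(-13, 17) + 276) = (-146 + (40 - 5*(-13)))/(-20 + 276) = (-146 + (40 + 65))/256 = (-146 + 105)*(1/256) = -41*1/256 = -41/256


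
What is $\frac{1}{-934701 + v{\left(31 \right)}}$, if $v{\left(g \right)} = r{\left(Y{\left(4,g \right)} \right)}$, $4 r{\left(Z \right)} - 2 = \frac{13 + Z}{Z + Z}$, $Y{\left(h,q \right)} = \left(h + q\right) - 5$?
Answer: $- \frac{240}{224328077} \approx -1.0699 \cdot 10^{-6}$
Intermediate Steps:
$Y{\left(h,q \right)} = -5 + h + q$
$r{\left(Z \right)} = \frac{1}{2} + \frac{13 + Z}{8 Z}$ ($r{\left(Z \right)} = \frac{1}{2} + \frac{\left(13 + Z\right) \frac{1}{Z + Z}}{4} = \frac{1}{2} + \frac{\left(13 + Z\right) \frac{1}{2 Z}}{4} = \frac{1}{2} + \frac{\frac{1}{2} \frac{1}{Z} \left(13 + Z\right)}{4} = \frac{1}{2} + \frac{13 + Z}{8 Z}$)
$v{\left(g \right)} = \frac{8 + 5 g}{8 \left(-1 + g\right)}$ ($v{\left(g \right)} = \frac{13 + 5 \left(-5 + 4 + g\right)}{8 \left(-5 + 4 + g\right)} = \frac{13 + 5 \left(-1 + g\right)}{8 \left(-1 + g\right)} = \frac{13 + \left(-5 + 5 g\right)}{8 \left(-1 + g\right)} = \frac{8 + 5 g}{8 \left(-1 + g\right)}$)
$\frac{1}{-934701 + v{\left(31 \right)}} = \frac{1}{-934701 + \frac{8 + 5 \cdot 31}{8 \left(-1 + 31\right)}} = \frac{1}{-934701 + \frac{8 + 155}{8 \cdot 30}} = \frac{1}{-934701 + \frac{1}{8} \cdot \frac{1}{30} \cdot 163} = \frac{1}{-934701 + \frac{163}{240}} = \frac{1}{- \frac{224328077}{240}} = - \frac{240}{224328077}$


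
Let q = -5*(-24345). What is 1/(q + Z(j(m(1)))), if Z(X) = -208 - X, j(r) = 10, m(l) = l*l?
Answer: 1/121507 ≈ 8.2300e-6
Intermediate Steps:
m(l) = l²
q = 121725
1/(q + Z(j(m(1)))) = 1/(121725 + (-208 - 1*10)) = 1/(121725 + (-208 - 10)) = 1/(121725 - 218) = 1/121507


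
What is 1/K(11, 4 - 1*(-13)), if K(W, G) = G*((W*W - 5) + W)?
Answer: 1/2159 ≈ 0.00046318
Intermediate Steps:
K(W, G) = G*(-5 + W + W²) (K(W, G) = G*((W² - 5) + W) = G*((-5 + W²) + W) = G*(-5 + W + W²))
1/K(11, 4 - 1*(-13)) = 1/((4 - 1*(-13))*(-5 + 11 + 11²)) = 1/((4 + 13)*(-5 + 11 + 121)) = 1/(17*127) = 1/2159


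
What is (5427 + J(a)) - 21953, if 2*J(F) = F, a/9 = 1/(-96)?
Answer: -1057667/64 ≈ -16526.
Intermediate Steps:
a = -3/32 (a = 9/(-96) = 9*(-1/96) = -3/32 ≈ -0.093750)
J(F) = F/2
(5427 + J(a)) - 21953 = (5427 + (1/2)*(-3/32)) - 21953 = (5427 - 3/64) - 21953 = 347325/64 - 21953 = -1057667/64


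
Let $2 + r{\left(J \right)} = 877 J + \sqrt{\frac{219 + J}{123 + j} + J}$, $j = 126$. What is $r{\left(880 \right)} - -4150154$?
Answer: $4921912 + \frac{\sqrt{54834531}}{249} \approx 4.9219 \cdot 10^{6}$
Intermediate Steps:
$r{\left(J \right)} = -2 + \sqrt{\frac{73}{83} + \frac{250 J}{249}} + 877 J$ ($r{\left(J \right)} = -2 + \left(877 J + \sqrt{\frac{219 + J}{123 + 126} + J}\right) = -2 + \left(877 J + \sqrt{\frac{219 + J}{249} + J}\right) = -2 + \left(877 J + \sqrt{\left(219 + J\right) \frac{1}{249} + J}\right) = -2 + \left(877 J + \sqrt{\left(\frac{73}{83} + \frac{J}{249}\right) + J}\right) = -2 + \left(877 J + \sqrt{\frac{73}{83} + \frac{250 J}{249}}\right) = -2 + \left(\sqrt{\frac{73}{83} + \frac{250 J}{249}} + 877 J\right) = -2 + \sqrt{\frac{73}{83} + \frac{250 J}{249}} + 877 J$)
$r{\left(880 \right)} - -4150154 = \left(-2 + 877 \cdot 880 + \frac{\sqrt{54531 + 62250 \cdot 880}}{249}\right) - -4150154 = \left(-2 + 771760 + \frac{\sqrt{54531 + 54780000}}{249}\right) + 4150154 = \left(-2 + 771760 + \frac{\sqrt{54834531}}{249}\right) + 4150154 = \left(771758 + \frac{\sqrt{54834531}}{249}\right) + 4150154 = 4921912 + \frac{\sqrt{54834531}}{249}$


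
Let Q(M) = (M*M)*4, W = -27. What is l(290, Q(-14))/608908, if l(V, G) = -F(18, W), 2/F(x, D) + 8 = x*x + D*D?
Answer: -1/318154430 ≈ -3.1431e-9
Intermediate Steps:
Q(M) = 4*M**2 (Q(M) = M**2*4 = 4*M**2)
F(x, D) = 2/(-8 + D**2 + x**2) (F(x, D) = 2/(-8 + (x*x + D*D)) = 2/(-8 + (x**2 + D**2)) = 2/(-8 + (D**2 + x**2)) = 2/(-8 + D**2 + x**2))
l(V, G) = -2/1045 (l(V, G) = -2/(-8 + (-27)**2 + 18**2) = -2/(-8 + 729 + 324) = -2/1045)
l(290, Q(-14))/608908 = -2/1045/608908 = -2/1045*1/608908 = -1/318154430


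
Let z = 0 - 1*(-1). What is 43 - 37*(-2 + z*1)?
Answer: 80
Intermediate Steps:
z = 1 (z = 0 + 1 = 1)
43 - 37*(-2 + z*1) = 43 - 37*(-2 + 1*1) = 43 - 37*(-2 + 1) = 43 - 37*(-1) = 43 + 37 = 80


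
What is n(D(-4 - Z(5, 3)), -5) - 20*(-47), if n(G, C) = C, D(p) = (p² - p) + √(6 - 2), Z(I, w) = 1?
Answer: 935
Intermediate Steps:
D(p) = 2 + p² - p (D(p) = (p² - p) + √4 = (p² - p) + 2 = 2 + p² - p)
n(D(-4 - Z(5, 3)), -5) - 20*(-47) = -5 - 20*(-47) = -5 + 940 = 935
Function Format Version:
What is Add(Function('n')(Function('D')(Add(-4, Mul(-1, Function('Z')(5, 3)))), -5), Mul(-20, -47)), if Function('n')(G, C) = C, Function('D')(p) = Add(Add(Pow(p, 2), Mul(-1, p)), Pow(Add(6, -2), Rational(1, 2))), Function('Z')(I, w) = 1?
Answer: 935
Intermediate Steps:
Function('D')(p) = Add(2, Pow(p, 2), Mul(-1, p)) (Function('D')(p) = Add(Add(Pow(p, 2), Mul(-1, p)), Pow(4, Rational(1, 2))) = Add(Add(Pow(p, 2), Mul(-1, p)), 2) = Add(2, Pow(p, 2), Mul(-1, p)))
Add(Function('n')(Function('D')(Add(-4, Mul(-1, Function('Z')(5, 3)))), -5), Mul(-20, -47)) = Add(-5, Mul(-20, -47)) = Add(-5, 940) = 935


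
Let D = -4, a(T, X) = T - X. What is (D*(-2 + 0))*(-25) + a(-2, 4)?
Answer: -206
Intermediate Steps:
(D*(-2 + 0))*(-25) + a(-2, 4) = -4*(-2 + 0)*(-25) + (-2 - 1*4) = -4*(-2)*(-25) + (-2 - 4) = 8*(-25) - 6 = -200 - 6 = -206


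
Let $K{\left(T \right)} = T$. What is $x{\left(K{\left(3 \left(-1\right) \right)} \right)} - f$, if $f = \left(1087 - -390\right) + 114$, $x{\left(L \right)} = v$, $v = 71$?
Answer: $-1520$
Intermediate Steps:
$x{\left(L \right)} = 71$
$f = 1591$ ($f = \left(1087 + 390\right) + 114 = 1477 + 114 = 1591$)
$x{\left(K{\left(3 \left(-1\right) \right)} \right)} - f = 71 - 1591 = -1520$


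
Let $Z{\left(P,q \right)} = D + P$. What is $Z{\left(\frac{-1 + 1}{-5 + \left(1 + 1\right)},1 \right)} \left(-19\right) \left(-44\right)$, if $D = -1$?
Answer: $-836$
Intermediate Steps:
$Z{\left(P,q \right)} = -1 + P$
$Z{\left(\frac{-1 + 1}{-5 + \left(1 + 1\right)},1 \right)} \left(-19\right) \left(-44\right) = \left(-1 + \frac{-1 + 1}{-5 + \left(1 + 1\right)}\right) \left(-19\right) \left(-44\right) = \left(-1 + \frac{0}{-5 + 2}\right) \left(-19\right) \left(-44\right) = \left(-1 + \frac{0}{-3}\right) \left(-19\right) \left(-44\right) = \left(-1 + 0 \left(- \frac{1}{3}\right)\right) \left(-19\right) \left(-44\right) = \left(-1 + 0\right) \left(-19\right) \left(-44\right) = \left(-1\right) \left(-19\right) \left(-44\right) = 19 \left(-44\right) = -836$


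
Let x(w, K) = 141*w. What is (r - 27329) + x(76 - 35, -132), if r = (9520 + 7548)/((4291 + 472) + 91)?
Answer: -52288462/2427 ≈ -21544.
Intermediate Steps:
r = 8534/2427 (r = 17068/(4763 + 91) = 17068/4854 = 17068*(1/4854) = 8534/2427 ≈ 3.5163)
(r - 27329) + x(76 - 35, -132) = (8534/2427 - 27329) + 141*(76 - 35) = -66318949/2427 + 141*41 = -66318949/2427 + 5781 = -52288462/2427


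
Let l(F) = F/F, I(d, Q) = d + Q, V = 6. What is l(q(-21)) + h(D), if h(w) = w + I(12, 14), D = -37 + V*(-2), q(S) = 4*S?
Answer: -22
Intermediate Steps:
I(d, Q) = Q + d
l(F) = 1
D = -49 (D = -37 + 6*(-2) = -37 - 12 = -49)
h(w) = 26 + w (h(w) = w + (14 + 12) = w + 26 = 26 + w)
l(q(-21)) + h(D) = 1 + (26 - 49) = 1 - 23 = -22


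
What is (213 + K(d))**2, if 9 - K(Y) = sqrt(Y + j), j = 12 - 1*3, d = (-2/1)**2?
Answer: (222 - sqrt(13))**2 ≈ 47696.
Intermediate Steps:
d = 4 (d = (-2*1)**2 = (-2)**2 = 4)
j = 9 (j = 12 - 3 = 9)
K(Y) = 9 - sqrt(9 + Y) (K(Y) = 9 - sqrt(Y + 9) = 9 - sqrt(9 + Y))
(213 + K(d))**2 = (213 + (9 - sqrt(9 + 4)))**2 = (213 + (9 - sqrt(13)))**2 = (222 - sqrt(13))**2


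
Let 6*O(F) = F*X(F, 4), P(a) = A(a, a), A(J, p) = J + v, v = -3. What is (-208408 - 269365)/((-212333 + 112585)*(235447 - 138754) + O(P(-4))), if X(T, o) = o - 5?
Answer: 2866638/57869600177 ≈ 4.9536e-5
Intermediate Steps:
A(J, p) = -3 + J (A(J, p) = J - 3 = -3 + J)
P(a) = -3 + a
X(T, o) = -5 + o
O(F) = -F/6 (O(F) = (F*(-5 + 4))/6 = (F*(-1))/6 = (-F)/6 = -F/6)
(-208408 - 269365)/((-212333 + 112585)*(235447 - 138754) + O(P(-4))) = (-208408 - 269365)/((-212333 + 112585)*(235447 - 138754) - (-3 - 4)/6) = -477773/(-99748*96693 - 1/6*(-7)) = -477773/(-9644933364 + 7/6) = -477773/(-57869600177/6) = -477773*(-6/57869600177) = 2866638/57869600177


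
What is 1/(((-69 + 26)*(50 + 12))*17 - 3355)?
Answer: -1/48677 ≈ -2.0544e-5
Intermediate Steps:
1/(((-69 + 26)*(50 + 12))*17 - 3355) = 1/(-43*62*17 - 3355) = 1/(-2666*17 - 3355) = 1/(-45322 - 3355) = 1/(-48677) = -1/48677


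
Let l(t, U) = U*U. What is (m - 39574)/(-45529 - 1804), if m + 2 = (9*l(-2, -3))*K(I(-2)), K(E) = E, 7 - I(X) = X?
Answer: 38847/47333 ≈ 0.82072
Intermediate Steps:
l(t, U) = U²
I(X) = 7 - X
m = 727 (m = -2 + (9*(-3)²)*(7 - 1*(-2)) = -2 + (9*9)*(7 + 2) = -2 + 81*9 = -2 + 729 = 727)
(m - 39574)/(-45529 - 1804) = (727 - 39574)/(-45529 - 1804) = -38847/(-47333) = -38847*(-1/47333) = 38847/47333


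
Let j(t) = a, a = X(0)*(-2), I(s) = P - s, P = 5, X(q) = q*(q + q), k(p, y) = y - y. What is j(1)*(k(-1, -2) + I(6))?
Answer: 0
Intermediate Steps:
k(p, y) = 0
X(q) = 2*q**2 (X(q) = q*(2*q) = 2*q**2)
I(s) = 5 - s
a = 0 (a = (2*0**2)*(-2) = (2*0)*(-2) = 0*(-2) = 0)
j(t) = 0
j(1)*(k(-1, -2) + I(6)) = 0*(0 + (5 - 1*6)) = 0*(0 + (5 - 6)) = 0*(0 - 1) = 0*(-1) = 0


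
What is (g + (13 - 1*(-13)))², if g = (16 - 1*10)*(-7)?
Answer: 256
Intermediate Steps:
g = -42 (g = (16 - 10)*(-7) = 6*(-7) = -42)
(g + (13 - 1*(-13)))² = (-42 + (13 - 1*(-13)))² = (-42 + (13 + 13))² = (-42 + 26)² = (-16)² = 256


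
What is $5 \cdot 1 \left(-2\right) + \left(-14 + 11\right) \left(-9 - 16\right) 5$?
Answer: $365$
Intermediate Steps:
$5 \cdot 1 \left(-2\right) + \left(-14 + 11\right) \left(-9 - 16\right) 5 = 5 \left(-2\right) + \left(-3\right) \left(-25\right) 5 = -10 + 75 \cdot 5 = -10 + 375 = 365$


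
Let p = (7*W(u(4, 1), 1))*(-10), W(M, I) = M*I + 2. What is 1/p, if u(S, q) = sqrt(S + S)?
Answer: 1/140 - sqrt(2)/140 ≈ -0.0029587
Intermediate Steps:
u(S, q) = sqrt(2)*sqrt(S) (u(S, q) = sqrt(2*S) = sqrt(2)*sqrt(S))
W(M, I) = 2 + I*M (W(M, I) = I*M + 2 = 2 + I*M)
p = -140 - 140*sqrt(2) (p = (7*(2 + 1*(sqrt(2)*sqrt(4))))*(-10) = (7*(2 + 1*(sqrt(2)*2)))*(-10) = (7*(2 + 1*(2*sqrt(2))))*(-10) = (7*(2 + 2*sqrt(2)))*(-10) = (14 + 14*sqrt(2))*(-10) = -140 - 140*sqrt(2) ≈ -337.99)
1/p = 1/(-140 - 140*sqrt(2))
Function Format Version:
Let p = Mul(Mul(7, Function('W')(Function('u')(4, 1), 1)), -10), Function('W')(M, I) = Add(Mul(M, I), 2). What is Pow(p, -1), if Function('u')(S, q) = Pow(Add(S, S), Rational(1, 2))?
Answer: Add(Rational(1, 140), Mul(Rational(-1, 140), Pow(2, Rational(1, 2)))) ≈ -0.0029587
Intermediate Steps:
Function('u')(S, q) = Mul(Pow(2, Rational(1, 2)), Pow(S, Rational(1, 2))) (Function('u')(S, q) = Pow(Mul(2, S), Rational(1, 2)) = Mul(Pow(2, Rational(1, 2)), Pow(S, Rational(1, 2))))
Function('W')(M, I) = Add(2, Mul(I, M)) (Function('W')(M, I) = Add(Mul(I, M), 2) = Add(2, Mul(I, M)))
p = Add(-140, Mul(-140, Pow(2, Rational(1, 2)))) (p = Mul(Mul(7, Add(2, Mul(1, Mul(Pow(2, Rational(1, 2)), Pow(4, Rational(1, 2)))))), -10) = Mul(Mul(7, Add(2, Mul(1, Mul(Pow(2, Rational(1, 2)), 2)))), -10) = Mul(Mul(7, Add(2, Mul(1, Mul(2, Pow(2, Rational(1, 2)))))), -10) = Mul(Mul(7, Add(2, Mul(2, Pow(2, Rational(1, 2))))), -10) = Mul(Add(14, Mul(14, Pow(2, Rational(1, 2)))), -10) = Add(-140, Mul(-140, Pow(2, Rational(1, 2)))) ≈ -337.99)
Pow(p, -1) = Pow(Add(-140, Mul(-140, Pow(2, Rational(1, 2)))), -1)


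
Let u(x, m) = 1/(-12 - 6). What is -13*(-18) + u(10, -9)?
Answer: 4211/18 ≈ 233.94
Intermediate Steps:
u(x, m) = -1/18 (u(x, m) = 1/(-18) = -1/18)
-13*(-18) + u(10, -9) = -13*(-18) - 1/18 = 234 - 1/18 = 4211/18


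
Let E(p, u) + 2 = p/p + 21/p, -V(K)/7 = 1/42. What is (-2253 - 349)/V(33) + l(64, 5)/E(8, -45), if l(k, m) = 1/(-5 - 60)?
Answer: 13192132/845 ≈ 15612.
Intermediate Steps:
V(K) = -⅙ (V(K) = -7/42 = -7*1/42 = -⅙)
E(p, u) = -1 + 21/p (E(p, u) = -2 + (p/p + 21/p) = -2 + (1 + 21/p) = -1 + 21/p)
l(k, m) = -1/65 (l(k, m) = 1/(-65) = -1/65)
(-2253 - 349)/V(33) + l(64, 5)/E(8, -45) = (-2253 - 349)/(-⅙) - 8/(21 - 1*8)/65 = -2602*(-6) - 8/(21 - 8)/65 = 15612 - 1/(65*((⅛)*13)) = 15612 - 1/(65*13/8) = 15612 - 1/65*8/13 = 15612 - 8/845 = 13192132/845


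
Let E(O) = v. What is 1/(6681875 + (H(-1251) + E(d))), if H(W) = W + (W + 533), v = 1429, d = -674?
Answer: 1/6681335 ≈ 1.4967e-7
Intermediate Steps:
H(W) = 533 + 2*W (H(W) = W + (533 + W) = 533 + 2*W)
E(O) = 1429
1/(6681875 + (H(-1251) + E(d))) = 1/(6681875 + ((533 + 2*(-1251)) + 1429)) = 1/(6681875 + ((533 - 2502) + 1429)) = 1/(6681875 + (-1969 + 1429)) = 1/(6681875 - 540) = 1/6681335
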